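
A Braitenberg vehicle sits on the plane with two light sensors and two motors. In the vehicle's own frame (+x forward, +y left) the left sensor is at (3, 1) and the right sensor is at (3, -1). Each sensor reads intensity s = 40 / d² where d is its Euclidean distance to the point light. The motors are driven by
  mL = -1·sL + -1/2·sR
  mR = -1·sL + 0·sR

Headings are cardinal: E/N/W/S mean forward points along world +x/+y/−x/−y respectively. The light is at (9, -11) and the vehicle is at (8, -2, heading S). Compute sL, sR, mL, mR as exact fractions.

10/9 1 -29/18 -10/9

left sensor world pos  = (9, -5); dL² = 36
right sensor world pos = (7, -5); dR² = 40
sL = 40/36 = 10/9
sR = 40/40 = 1
mL = -1·sL + -1/2·sR = -29/18
mR = -1·sL + 0·sR = -10/9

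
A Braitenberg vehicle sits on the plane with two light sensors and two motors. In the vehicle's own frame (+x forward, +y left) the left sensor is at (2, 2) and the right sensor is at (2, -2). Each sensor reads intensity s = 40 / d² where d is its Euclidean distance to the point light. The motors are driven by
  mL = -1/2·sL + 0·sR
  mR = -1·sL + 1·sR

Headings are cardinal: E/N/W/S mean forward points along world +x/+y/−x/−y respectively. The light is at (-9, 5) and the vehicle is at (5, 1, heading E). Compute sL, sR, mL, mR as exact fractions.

left sensor world pos  = (7, 3); dL² = 260
right sensor world pos = (7, -1); dR² = 292
sL = 40/260 = 2/13
sR = 40/292 = 10/73
mL = -1/2·sL + 0·sR = -1/13
mR = -1·sL + 1·sR = -16/949

2/13 10/73 -1/13 -16/949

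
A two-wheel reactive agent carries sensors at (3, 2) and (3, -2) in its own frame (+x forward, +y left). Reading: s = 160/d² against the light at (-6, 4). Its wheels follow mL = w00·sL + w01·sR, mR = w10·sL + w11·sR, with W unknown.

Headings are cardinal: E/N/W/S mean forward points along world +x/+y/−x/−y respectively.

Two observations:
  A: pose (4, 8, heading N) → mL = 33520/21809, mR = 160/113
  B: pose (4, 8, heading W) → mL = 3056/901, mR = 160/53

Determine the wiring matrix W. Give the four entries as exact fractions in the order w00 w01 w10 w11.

obs A: pose=(4,8,N) → sL=160/113, sR=160/193, mL=33520/21809, mR=160/113
obs B: pose=(4,8,W) → sL=160/53, sR=32/17, mL=3056/901, mR=160/53
sensor matrix S = [[160/113, 160/193], [160/53, 32/17]]; det S = 3194880/19649909
solve [mL_A; mL_B] = S·[w00; w01] and [mR_A; mR_B] = S·[w10; w11]:
  w00 = 1/2, w01 = 1, w10 = 1, w11 = 0

1/2 1 1 0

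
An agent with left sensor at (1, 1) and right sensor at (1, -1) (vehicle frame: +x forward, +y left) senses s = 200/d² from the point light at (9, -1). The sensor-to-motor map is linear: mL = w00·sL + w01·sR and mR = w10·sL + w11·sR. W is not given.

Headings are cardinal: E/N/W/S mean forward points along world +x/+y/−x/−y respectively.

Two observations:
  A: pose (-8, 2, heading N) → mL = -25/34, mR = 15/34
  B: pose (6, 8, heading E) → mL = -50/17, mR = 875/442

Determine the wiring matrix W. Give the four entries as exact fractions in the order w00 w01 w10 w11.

obs A: pose=(-8,2,N) → sL=10/17, sR=25/34, mL=-25/34, mR=15/34
obs B: pose=(6,8,E) → sL=25/13, sR=50/17, mL=-50/17, mR=875/442
sensor matrix S = [[10/17, 25/34], [25/13, 50/17]]; det S = 2375/7514
solve [mL_A; mL_B] = S·[w00; w01] and [mR_A; mR_B] = S·[w10; w11]:
  w00 = 0, w01 = -1, w10 = -1/2, w11 = 1

0 -1 -1/2 1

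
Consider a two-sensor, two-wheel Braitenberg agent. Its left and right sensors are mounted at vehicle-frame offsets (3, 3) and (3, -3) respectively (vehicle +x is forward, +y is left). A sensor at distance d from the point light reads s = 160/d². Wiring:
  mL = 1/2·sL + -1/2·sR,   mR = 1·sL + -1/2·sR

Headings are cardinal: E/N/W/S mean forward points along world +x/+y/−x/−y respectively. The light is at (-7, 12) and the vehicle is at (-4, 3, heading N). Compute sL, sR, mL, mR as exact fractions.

40/9 20/9 10/9 10/3

left sensor world pos  = (-7, 6); dL² = 36
right sensor world pos = (-1, 6); dR² = 72
sL = 160/36 = 40/9
sR = 160/72 = 20/9
mL = 1/2·sL + -1/2·sR = 10/9
mR = 1·sL + -1/2·sR = 10/3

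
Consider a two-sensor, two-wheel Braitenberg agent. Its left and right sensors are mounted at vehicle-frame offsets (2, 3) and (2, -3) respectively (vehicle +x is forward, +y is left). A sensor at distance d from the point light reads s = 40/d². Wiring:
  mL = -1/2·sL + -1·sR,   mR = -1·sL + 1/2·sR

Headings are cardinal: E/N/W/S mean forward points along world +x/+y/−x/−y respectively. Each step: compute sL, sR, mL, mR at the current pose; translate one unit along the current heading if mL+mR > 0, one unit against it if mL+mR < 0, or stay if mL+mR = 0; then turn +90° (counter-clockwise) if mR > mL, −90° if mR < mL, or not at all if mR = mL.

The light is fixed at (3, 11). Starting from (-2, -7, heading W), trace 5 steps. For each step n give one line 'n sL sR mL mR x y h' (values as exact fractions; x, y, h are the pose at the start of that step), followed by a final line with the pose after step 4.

n=0: pose=(-2,-7,W); sL=4/49, sR=20/137; mL=-1254/6713, mR=-58/6713; mL+mR=-1312/6713 → advance -1; mR−mL=1196/6713 → turn +1·90°
n=1: pose=(-1,-7,S); sL=40/401, sR=40/449; mL=-25020/180049, mR=-9940/180049; mL+mR=-34960/180049 → advance -1; mR−mL=15080/180049 → turn +1·90°
n=2: pose=(-1,-6,E); sL=1/5, sR=10/101; mL=-201/1010, mR=-76/505; mL+mR=-353/1010 → advance -1; mR−mL=49/1010 → turn +1·90°
n=3: pose=(-2,-6,N); sL=40/289, sR=40/229; mL=-16140/66181, mR=-3380/66181; mL+mR=-19520/66181 → advance -1; mR−mL=12760/66181 → turn +1·90°
n=4: pose=(-2,-7,W); sL=4/49, sR=20/137; mL=-1254/6713, mR=-58/6713; mL+mR=-1312/6713 → advance -1; mR−mL=1196/6713 → turn +1·90°

0 4/49 20/137 -1254/6713 -58/6713 -2 -7 W
1 40/401 40/449 -25020/180049 -9940/180049 -1 -7 S
2 1/5 10/101 -201/1010 -76/505 -1 -6 E
3 40/289 40/229 -16140/66181 -3380/66181 -2 -6 N
4 4/49 20/137 -1254/6713 -58/6713 -2 -7 W
final -1 -7 S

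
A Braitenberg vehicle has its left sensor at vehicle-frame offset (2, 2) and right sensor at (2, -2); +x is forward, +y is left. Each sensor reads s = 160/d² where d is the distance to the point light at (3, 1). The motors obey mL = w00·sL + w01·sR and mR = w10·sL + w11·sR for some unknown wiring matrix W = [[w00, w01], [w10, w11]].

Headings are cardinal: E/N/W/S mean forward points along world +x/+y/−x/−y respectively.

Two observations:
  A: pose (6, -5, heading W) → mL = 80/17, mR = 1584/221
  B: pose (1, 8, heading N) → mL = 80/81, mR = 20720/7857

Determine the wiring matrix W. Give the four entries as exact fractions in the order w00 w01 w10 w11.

0 1/2 1 1/2

obs A: pose=(6,-5,W) → sL=32/13, sR=160/17, mL=80/17, mR=1584/221
obs B: pose=(1,8,N) → sL=160/97, sR=160/81, mL=80/81, mR=20720/7857
sensor matrix S = [[32/13, 160/17], [160/97, 160/81]]; det S = -18513920/1736397
solve [mL_A; mL_B] = S·[w00; w01] and [mR_A; mR_B] = S·[w10; w11]:
  w00 = 0, w01 = 1/2, w10 = 1, w11 = 1/2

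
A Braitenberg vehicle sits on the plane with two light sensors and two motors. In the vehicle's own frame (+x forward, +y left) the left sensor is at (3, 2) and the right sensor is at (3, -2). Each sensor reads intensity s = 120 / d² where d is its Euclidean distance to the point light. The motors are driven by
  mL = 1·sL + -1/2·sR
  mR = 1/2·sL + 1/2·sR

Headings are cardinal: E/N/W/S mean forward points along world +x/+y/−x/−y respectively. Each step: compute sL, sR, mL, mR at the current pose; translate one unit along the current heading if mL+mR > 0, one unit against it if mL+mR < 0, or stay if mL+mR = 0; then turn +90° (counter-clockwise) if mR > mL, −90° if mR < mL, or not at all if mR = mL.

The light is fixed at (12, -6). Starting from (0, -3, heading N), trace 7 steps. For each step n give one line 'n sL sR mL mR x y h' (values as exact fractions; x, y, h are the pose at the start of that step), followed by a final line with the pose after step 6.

0 15/29 15/17 75/986 345/493 0 -3 N
1 120/229 40/87 5860/19923 9800/19923 0 -2 W
2 60/61 60/113 4950/6893 5220/6893 -1 -2 S
3 24/25 120/101 924/2525 2712/2525 -1 -3 E
4 15/29 15/17 75/986 345/493 0 -3 N
5 120/229 40/87 5860/19923 9800/19923 0 -2 W
6 60/61 60/113 4950/6893 5220/6893 -1 -2 S
final -1 -3 E

n=0: pose=(0,-3,N); sL=15/29, sR=15/17; mL=75/986, mR=345/493; mL+mR=45/58 → advance +1; mR−mL=615/986 → turn +1·90°
n=1: pose=(0,-2,W); sL=120/229, sR=40/87; mL=5860/19923, mR=9800/19923; mL+mR=180/229 → advance +1; mR−mL=3940/19923 → turn +1·90°
n=2: pose=(-1,-2,S); sL=60/61, sR=60/113; mL=4950/6893, mR=5220/6893; mL+mR=90/61 → advance +1; mR−mL=270/6893 → turn +1·90°
n=3: pose=(-1,-3,E); sL=24/25, sR=120/101; mL=924/2525, mR=2712/2525; mL+mR=36/25 → advance +1; mR−mL=1788/2525 → turn +1·90°
n=4: pose=(0,-3,N); sL=15/29, sR=15/17; mL=75/986, mR=345/493; mL+mR=45/58 → advance +1; mR−mL=615/986 → turn +1·90°
n=5: pose=(0,-2,W); sL=120/229, sR=40/87; mL=5860/19923, mR=9800/19923; mL+mR=180/229 → advance +1; mR−mL=3940/19923 → turn +1·90°
n=6: pose=(-1,-2,S); sL=60/61, sR=60/113; mL=4950/6893, mR=5220/6893; mL+mR=90/61 → advance +1; mR−mL=270/6893 → turn +1·90°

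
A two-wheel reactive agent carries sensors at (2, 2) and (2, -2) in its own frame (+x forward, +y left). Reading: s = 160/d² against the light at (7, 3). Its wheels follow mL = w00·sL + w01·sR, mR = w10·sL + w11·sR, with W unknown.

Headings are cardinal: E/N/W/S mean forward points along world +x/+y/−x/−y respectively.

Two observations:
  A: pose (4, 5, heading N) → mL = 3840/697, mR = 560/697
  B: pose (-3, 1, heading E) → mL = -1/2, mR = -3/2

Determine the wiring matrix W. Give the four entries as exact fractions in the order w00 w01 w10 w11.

obs A: pose=(4,5,N) → sL=160/41, sR=160/17, mL=3840/697, mR=560/697
obs B: pose=(-3,1,E) → sL=5/2, sR=2, mL=-1/2, mR=-3/2
sensor matrix S = [[160/41, 160/17], [5/2, 2]]; det S = -10960/697
solve [mL_A; mL_B] = S·[w00; w01] and [mR_A; mR_B] = S·[w10; w11]:
  w00 = -1, w01 = 1, w10 = -1, w11 = 1/2

-1 1 -1 1/2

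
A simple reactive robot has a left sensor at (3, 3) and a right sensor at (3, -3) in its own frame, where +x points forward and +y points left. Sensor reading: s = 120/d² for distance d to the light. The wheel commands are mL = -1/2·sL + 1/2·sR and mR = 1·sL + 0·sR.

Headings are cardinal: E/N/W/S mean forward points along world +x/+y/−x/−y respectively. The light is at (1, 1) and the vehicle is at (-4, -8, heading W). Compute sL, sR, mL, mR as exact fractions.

left sensor world pos  = (-7, -11); dL² = 208
right sensor world pos = (-7, -5); dR² = 100
sL = 120/208 = 15/26
sR = 120/100 = 6/5
mL = -1/2·sL + 1/2·sR = 81/260
mR = 1·sL + 0·sR = 15/26

15/26 6/5 81/260 15/26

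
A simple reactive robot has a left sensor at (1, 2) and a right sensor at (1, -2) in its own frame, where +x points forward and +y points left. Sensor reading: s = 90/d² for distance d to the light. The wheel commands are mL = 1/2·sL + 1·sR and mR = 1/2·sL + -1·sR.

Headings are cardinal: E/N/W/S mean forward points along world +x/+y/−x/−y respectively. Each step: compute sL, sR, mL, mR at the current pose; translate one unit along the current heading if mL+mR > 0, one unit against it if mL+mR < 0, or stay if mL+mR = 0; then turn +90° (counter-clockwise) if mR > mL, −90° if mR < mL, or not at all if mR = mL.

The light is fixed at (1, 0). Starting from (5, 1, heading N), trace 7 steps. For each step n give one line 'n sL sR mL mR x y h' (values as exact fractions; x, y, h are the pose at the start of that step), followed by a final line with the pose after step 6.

n=0: pose=(5,1,N); sL=45/4, sR=9/4; mL=63/8, mR=27/8; mL+mR=45/4 → advance +1; mR−mL=-9/2 → turn -1·90°
n=1: pose=(5,2,E); sL=90/41, sR=18/5; mL=963/205, mR=-513/205; mL+mR=90/41 → advance +1; mR−mL=-36/5 → turn -1·90°
n=2: pose=(6,2,S); sL=9/5, sR=9; mL=99/10, mR=-81/10; mL+mR=9/5 → advance +1; mR−mL=-18 → turn -1·90°
n=3: pose=(6,1,W); sL=90/17, sR=18/5; mL=531/85, mR=-81/85; mL+mR=90/17 → advance +1; mR−mL=-36/5 → turn -1·90°
n=4: pose=(5,1,N); sL=45/4, sR=9/4; mL=63/8, mR=27/8; mL+mR=45/4 → advance +1; mR−mL=-9/2 → turn -1·90°
n=5: pose=(5,2,E); sL=90/41, sR=18/5; mL=963/205, mR=-513/205; mL+mR=90/41 → advance +1; mR−mL=-36/5 → turn -1·90°
n=6: pose=(6,2,S); sL=9/5, sR=9; mL=99/10, mR=-81/10; mL+mR=9/5 → advance +1; mR−mL=-18 → turn -1·90°

0 45/4 9/4 63/8 27/8 5 1 N
1 90/41 18/5 963/205 -513/205 5 2 E
2 9/5 9 99/10 -81/10 6 2 S
3 90/17 18/5 531/85 -81/85 6 1 W
4 45/4 9/4 63/8 27/8 5 1 N
5 90/41 18/5 963/205 -513/205 5 2 E
6 9/5 9 99/10 -81/10 6 2 S
final 6 1 W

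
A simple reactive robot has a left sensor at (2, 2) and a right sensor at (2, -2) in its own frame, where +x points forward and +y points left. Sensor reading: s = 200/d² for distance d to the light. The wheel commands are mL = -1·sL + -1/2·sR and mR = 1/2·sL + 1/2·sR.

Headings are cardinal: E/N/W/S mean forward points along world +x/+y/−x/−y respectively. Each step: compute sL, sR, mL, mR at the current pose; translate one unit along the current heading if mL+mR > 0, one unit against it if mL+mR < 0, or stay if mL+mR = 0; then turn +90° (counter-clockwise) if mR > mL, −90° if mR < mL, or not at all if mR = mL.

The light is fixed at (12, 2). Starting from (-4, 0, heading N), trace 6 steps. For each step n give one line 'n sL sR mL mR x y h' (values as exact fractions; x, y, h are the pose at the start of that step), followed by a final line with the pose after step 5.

n=0: pose=(-4,0,N); sL=50/81, sR=50/49; mL=-4475/3969, mR=3250/3969; mL+mR=-25/81 → advance -1; mR−mL=2575/1323 → turn +1·90°
n=1: pose=(-4,-1,W); sL=200/349, sR=8/13; mL=-3996/4537, mR=2696/4537; mL+mR=-100/349 → advance -1; mR−mL=6692/4537 → turn +1·90°
n=2: pose=(-3,-1,S); sL=100/97, sR=100/157; mL=-20550/15229, mR=12700/15229; mL+mR=-50/97 → advance -1; mR−mL=33250/15229 → turn +1·90°
n=3: pose=(-3,0,E); sL=200/169, sR=40/37; mL=-10780/6253, mR=7080/6253; mL+mR=-100/169 → advance -1; mR−mL=17860/6253 → turn +1·90°
n=4: pose=(-4,0,N); sL=50/81, sR=50/49; mL=-4475/3969, mR=3250/3969; mL+mR=-25/81 → advance -1; mR−mL=2575/1323 → turn +1·90°
n=5: pose=(-4,-1,W); sL=200/349, sR=8/13; mL=-3996/4537, mR=2696/4537; mL+mR=-100/349 → advance -1; mR−mL=6692/4537 → turn +1·90°

0 50/81 50/49 -4475/3969 3250/3969 -4 0 N
1 200/349 8/13 -3996/4537 2696/4537 -4 -1 W
2 100/97 100/157 -20550/15229 12700/15229 -3 -1 S
3 200/169 40/37 -10780/6253 7080/6253 -3 0 E
4 50/81 50/49 -4475/3969 3250/3969 -4 0 N
5 200/349 8/13 -3996/4537 2696/4537 -4 -1 W
final -3 -1 S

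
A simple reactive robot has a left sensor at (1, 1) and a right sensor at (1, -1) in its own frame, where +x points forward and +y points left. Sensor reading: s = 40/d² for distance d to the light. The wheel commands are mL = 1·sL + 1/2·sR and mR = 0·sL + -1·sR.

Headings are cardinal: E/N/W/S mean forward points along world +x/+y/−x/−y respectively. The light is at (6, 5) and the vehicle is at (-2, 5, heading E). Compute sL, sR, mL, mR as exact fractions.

4/5 4/5 6/5 -4/5

left sensor world pos  = (-1, 6); dL² = 50
right sensor world pos = (-1, 4); dR² = 50
sL = 40/50 = 4/5
sR = 40/50 = 4/5
mL = 1·sL + 1/2·sR = 6/5
mR = 0·sL + -1·sR = -4/5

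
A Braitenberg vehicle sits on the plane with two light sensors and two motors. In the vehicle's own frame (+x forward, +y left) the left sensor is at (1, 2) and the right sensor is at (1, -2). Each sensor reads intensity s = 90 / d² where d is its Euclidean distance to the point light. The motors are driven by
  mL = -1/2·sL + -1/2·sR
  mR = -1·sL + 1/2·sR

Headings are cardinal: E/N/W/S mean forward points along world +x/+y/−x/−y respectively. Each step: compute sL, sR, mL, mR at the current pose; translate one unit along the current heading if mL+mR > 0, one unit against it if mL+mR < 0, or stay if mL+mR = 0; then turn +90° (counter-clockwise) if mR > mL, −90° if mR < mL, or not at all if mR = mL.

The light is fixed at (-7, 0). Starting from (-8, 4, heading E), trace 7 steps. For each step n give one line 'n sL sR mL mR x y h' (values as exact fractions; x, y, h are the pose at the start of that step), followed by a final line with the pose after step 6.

0 5/2 45/2 -25/2 35/4 -8 4 E
1 90/41 18/5 -594/205 -81/205 -9 4 N
2 9 45/17 -99/17 -261/34 -9 3 W
3 18/5 90/17 -378/85 -81/85 -8 3 N
4 45/2 9/2 -27/2 -81/4 -8 2 W
5 90/13 90/13 -90/13 -45/13 -7 2 N
6 45 9 -27 -81/2 -7 1 W
final -6 1 N

n=0: pose=(-8,4,E); sL=5/2, sR=45/2; mL=-25/2, mR=35/4; mL+mR=-15/4 → advance -1; mR−mL=85/4 → turn +1·90°
n=1: pose=(-9,4,N); sL=90/41, sR=18/5; mL=-594/205, mR=-81/205; mL+mR=-135/41 → advance -1; mR−mL=513/205 → turn +1·90°
n=2: pose=(-9,3,W); sL=9, sR=45/17; mL=-99/17, mR=-261/34; mL+mR=-27/2 → advance -1; mR−mL=-63/34 → turn -1·90°
n=3: pose=(-8,3,N); sL=18/5, sR=90/17; mL=-378/85, mR=-81/85; mL+mR=-27/5 → advance -1; mR−mL=297/85 → turn +1·90°
n=4: pose=(-8,2,W); sL=45/2, sR=9/2; mL=-27/2, mR=-81/4; mL+mR=-135/4 → advance -1; mR−mL=-27/4 → turn -1·90°
n=5: pose=(-7,2,N); sL=90/13, sR=90/13; mL=-90/13, mR=-45/13; mL+mR=-135/13 → advance -1; mR−mL=45/13 → turn +1·90°
n=6: pose=(-7,1,W); sL=45, sR=9; mL=-27, mR=-81/2; mL+mR=-135/2 → advance -1; mR−mL=-27/2 → turn -1·90°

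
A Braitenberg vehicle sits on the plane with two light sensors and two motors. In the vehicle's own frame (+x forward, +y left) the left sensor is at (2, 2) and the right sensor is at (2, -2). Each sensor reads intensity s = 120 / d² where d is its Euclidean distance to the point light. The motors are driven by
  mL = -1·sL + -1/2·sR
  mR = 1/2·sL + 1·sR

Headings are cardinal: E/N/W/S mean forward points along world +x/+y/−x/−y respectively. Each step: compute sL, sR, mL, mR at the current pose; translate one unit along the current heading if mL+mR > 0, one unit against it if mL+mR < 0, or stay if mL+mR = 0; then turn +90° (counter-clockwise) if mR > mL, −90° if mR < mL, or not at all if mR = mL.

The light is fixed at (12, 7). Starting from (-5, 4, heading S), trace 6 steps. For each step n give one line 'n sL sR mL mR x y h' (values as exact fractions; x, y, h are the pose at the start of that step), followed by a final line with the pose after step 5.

n=0: pose=(-5,4,S); sL=12/25, sR=60/193; mL=-3066/4825, mR=2658/4825; mL+mR=-408/4825 → advance -1; mR−mL=5724/4825 → turn +1·90°
n=1: pose=(-5,5,E); sL=8/15, sR=120/241; mL=-2828/3615, mR=2764/3615; mL+mR=-64/3615 → advance -1; mR−mL=1864/1205 → turn +1·90°
n=2: pose=(-6,5,N); sL=3/10, sR=15/32; mL=-171/320, mR=99/160; mL+mR=27/320 → advance +1; mR−mL=369/320 → turn +1·90°
n=3: pose=(-6,6,W); sL=120/409, sR=120/401; mL=-72660/164009, mR=73140/164009; mL+mR=480/164009 → advance +1; mR−mL=145800/164009 → turn +1·90°
n=4: pose=(-7,6,S); sL=60/149, sR=4/15; mL=-1198/2235, mR=1046/2235; mL+mR=-152/2235 → advance -1; mR−mL=748/745 → turn +1·90°
n=5: pose=(-7,7,E); sL=120/293, sR=120/293; mL=-180/293, mR=180/293; mL+mR=0 → advance +0; mR−mL=360/293 → turn +1·90°

0 12/25 60/193 -3066/4825 2658/4825 -5 4 S
1 8/15 120/241 -2828/3615 2764/3615 -5 5 E
2 3/10 15/32 -171/320 99/160 -6 5 N
3 120/409 120/401 -72660/164009 73140/164009 -6 6 W
4 60/149 4/15 -1198/2235 1046/2235 -7 6 S
5 120/293 120/293 -180/293 180/293 -7 7 E
final -7 7 N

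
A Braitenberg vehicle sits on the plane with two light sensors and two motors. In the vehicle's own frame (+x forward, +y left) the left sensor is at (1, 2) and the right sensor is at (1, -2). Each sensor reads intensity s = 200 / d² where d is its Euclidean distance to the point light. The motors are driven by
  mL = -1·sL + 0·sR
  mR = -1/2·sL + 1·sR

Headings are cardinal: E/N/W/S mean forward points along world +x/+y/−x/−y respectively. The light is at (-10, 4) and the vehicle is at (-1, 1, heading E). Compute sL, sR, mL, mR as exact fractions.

200/101 8/5 -200/101 308/505

left sensor world pos  = (0, 3); dL² = 101
right sensor world pos = (0, -1); dR² = 125
sL = 200/101 = 200/101
sR = 200/125 = 8/5
mL = -1·sL + 0·sR = -200/101
mR = -1/2·sL + 1·sR = 308/505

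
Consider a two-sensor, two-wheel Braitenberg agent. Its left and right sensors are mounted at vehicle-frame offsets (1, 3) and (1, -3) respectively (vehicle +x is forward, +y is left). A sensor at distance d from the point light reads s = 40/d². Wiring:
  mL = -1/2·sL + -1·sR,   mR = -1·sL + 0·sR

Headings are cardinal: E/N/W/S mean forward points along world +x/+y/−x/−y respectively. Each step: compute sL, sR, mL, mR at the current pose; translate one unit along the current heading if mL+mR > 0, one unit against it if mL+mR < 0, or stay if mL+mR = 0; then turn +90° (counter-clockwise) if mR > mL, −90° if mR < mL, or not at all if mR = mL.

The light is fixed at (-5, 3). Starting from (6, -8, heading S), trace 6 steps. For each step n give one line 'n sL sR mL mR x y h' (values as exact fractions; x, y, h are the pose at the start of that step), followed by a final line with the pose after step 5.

n=0: pose=(6,-8,S); sL=2/17, sR=5/26; mL=-111/442, mR=-2/17; mL+mR=-163/442 → advance -1; mR−mL=59/442 → turn +1·90°
n=1: pose=(6,-7,E); sL=40/193, sR=40/313; mL=-13980/60409, mR=-40/193; mL+mR=-26500/60409 → advance -1; mR−mL=1460/60409 → turn +1·90°
n=2: pose=(5,-7,N); sL=4/13, sR=4/25; mL=-102/325, mR=-4/13; mL+mR=-202/325 → advance -1; mR−mL=2/325 → turn +1·90°
n=3: pose=(5,-8,W); sL=40/277, sR=8/29; mL=-2796/8033, mR=-40/277; mL+mR=-3956/8033 → advance -1; mR−mL=1636/8033 → turn +1·90°
n=4: pose=(6,-8,S); sL=2/17, sR=5/26; mL=-111/442, mR=-2/17; mL+mR=-163/442 → advance -1; mR−mL=59/442 → turn +1·90°
n=5: pose=(6,-7,E); sL=40/193, sR=40/313; mL=-13980/60409, mR=-40/193; mL+mR=-26500/60409 → advance -1; mR−mL=1460/60409 → turn +1·90°

0 2/17 5/26 -111/442 -2/17 6 -8 S
1 40/193 40/313 -13980/60409 -40/193 6 -7 E
2 4/13 4/25 -102/325 -4/13 5 -7 N
3 40/277 8/29 -2796/8033 -40/277 5 -8 W
4 2/17 5/26 -111/442 -2/17 6 -8 S
5 40/193 40/313 -13980/60409 -40/193 6 -7 E
final 5 -7 N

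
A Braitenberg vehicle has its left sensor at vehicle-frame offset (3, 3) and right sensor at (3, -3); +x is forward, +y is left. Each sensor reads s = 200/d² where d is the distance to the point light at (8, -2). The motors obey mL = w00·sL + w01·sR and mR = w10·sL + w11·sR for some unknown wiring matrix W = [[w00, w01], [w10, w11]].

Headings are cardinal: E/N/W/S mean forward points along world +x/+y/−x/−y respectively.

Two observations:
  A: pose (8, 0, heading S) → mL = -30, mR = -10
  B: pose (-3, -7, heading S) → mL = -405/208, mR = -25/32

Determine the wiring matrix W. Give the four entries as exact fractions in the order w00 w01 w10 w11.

-1 -1/2 -1/2 0

obs A: pose=(8,0,S) → sL=20, sR=20, mL=-30, mR=-10
obs B: pose=(-3,-7,S) → sL=25/16, sR=10/13, mL=-405/208, mR=-25/32
sensor matrix S = [[20, 20], [25/16, 10/13]]; det S = -825/52
solve [mL_A; mL_B] = S·[w00; w01] and [mR_A; mR_B] = S·[w10; w11]:
  w00 = -1, w01 = -1/2, w10 = -1/2, w11 = 0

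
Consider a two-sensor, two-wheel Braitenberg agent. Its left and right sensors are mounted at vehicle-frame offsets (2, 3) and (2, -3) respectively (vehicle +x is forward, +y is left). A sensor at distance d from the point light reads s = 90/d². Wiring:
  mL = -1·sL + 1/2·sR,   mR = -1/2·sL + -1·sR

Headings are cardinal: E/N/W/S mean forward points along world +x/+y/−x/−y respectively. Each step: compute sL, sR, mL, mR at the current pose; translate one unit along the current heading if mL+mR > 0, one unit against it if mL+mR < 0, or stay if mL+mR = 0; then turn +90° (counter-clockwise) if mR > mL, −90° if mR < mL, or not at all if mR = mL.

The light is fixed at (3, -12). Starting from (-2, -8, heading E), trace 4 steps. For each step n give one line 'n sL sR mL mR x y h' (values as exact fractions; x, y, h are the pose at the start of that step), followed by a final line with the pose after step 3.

0 45/29 9 171/58 -567/58 -2 -8 E
1 90/13 18/17 -1413/221 -999/221 -3 -8 S
2 9/8 9/2 9/8 -81/16 -3 -7 E
3 18/5 90/109 -1737/545 -1431/545 -4 -7 S
final -4 -6 E

n=0: pose=(-2,-8,E); sL=45/29, sR=9; mL=171/58, mR=-567/58; mL+mR=-198/29 → advance -1; mR−mL=-369/29 → turn -1·90°
n=1: pose=(-3,-8,S); sL=90/13, sR=18/17; mL=-1413/221, mR=-999/221; mL+mR=-2412/221 → advance -1; mR−mL=414/221 → turn +1·90°
n=2: pose=(-3,-7,E); sL=9/8, sR=9/2; mL=9/8, mR=-81/16; mL+mR=-63/16 → advance -1; mR−mL=-99/16 → turn -1·90°
n=3: pose=(-4,-7,S); sL=18/5, sR=90/109; mL=-1737/545, mR=-1431/545; mL+mR=-3168/545 → advance -1; mR−mL=306/545 → turn +1·90°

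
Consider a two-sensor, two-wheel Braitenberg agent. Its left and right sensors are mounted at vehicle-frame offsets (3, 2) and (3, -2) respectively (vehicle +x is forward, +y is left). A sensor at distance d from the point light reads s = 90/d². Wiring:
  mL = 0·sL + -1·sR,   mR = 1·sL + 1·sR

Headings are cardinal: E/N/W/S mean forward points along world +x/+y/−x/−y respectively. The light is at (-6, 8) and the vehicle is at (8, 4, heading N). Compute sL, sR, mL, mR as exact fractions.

18/29 90/257 -90/257 7236/7453

left sensor world pos  = (6, 7); dL² = 145
right sensor world pos = (10, 7); dR² = 257
sL = 90/145 = 18/29
sR = 90/257 = 90/257
mL = 0·sL + -1·sR = -90/257
mR = 1·sL + 1·sR = 7236/7453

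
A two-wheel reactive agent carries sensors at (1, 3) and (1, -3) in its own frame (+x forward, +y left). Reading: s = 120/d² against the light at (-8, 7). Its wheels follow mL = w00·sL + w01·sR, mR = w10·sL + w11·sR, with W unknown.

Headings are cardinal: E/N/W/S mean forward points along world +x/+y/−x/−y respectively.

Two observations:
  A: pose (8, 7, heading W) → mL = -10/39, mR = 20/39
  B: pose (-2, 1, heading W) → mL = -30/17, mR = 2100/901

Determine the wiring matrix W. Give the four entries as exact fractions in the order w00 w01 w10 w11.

0 -1/2 1/2 1/2

obs A: pose=(8,7,W) → sL=20/39, sR=20/39, mL=-10/39, mR=20/39
obs B: pose=(-2,1,W) → sL=60/53, sR=60/17, mL=-30/17, mR=2100/901
sensor matrix S = [[20/39, 20/39], [60/53, 60/17]]; det S = 14400/11713
solve [mL_A; mL_B] = S·[w00; w01] and [mR_A; mR_B] = S·[w10; w11]:
  w00 = 0, w01 = -1/2, w10 = 1/2, w11 = 1/2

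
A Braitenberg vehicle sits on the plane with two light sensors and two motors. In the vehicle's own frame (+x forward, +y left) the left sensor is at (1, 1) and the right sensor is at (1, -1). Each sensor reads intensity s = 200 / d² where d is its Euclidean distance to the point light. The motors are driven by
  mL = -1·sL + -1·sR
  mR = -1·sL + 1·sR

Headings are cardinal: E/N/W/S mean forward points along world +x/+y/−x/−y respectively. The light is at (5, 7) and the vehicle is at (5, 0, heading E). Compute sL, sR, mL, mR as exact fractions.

200/37 40/13 -4080/481 -1120/481

left sensor world pos  = (6, 1); dL² = 37
right sensor world pos = (6, -1); dR² = 65
sL = 200/37 = 200/37
sR = 200/65 = 40/13
mL = -1·sL + -1·sR = -4080/481
mR = -1·sL + 1·sR = -1120/481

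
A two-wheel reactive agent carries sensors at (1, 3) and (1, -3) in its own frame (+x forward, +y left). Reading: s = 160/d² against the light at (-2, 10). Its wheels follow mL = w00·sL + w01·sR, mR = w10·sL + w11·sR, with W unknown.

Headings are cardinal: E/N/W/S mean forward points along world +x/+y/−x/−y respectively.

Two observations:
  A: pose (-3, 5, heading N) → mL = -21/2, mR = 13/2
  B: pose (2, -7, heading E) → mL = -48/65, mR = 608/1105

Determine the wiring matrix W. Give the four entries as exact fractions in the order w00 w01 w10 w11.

-1/2 -1 1/2 1/2

obs A: pose=(-3,5,N) → sL=5, sR=8, mL=-21/2, mR=13/2
obs B: pose=(2,-7,E) → sL=160/221, sR=32/85, mL=-48/65, mR=608/1105
sensor matrix S = [[5, 8], [160/221, 32/85]]; det S = -864/221
solve [mL_A; mL_B] = S·[w00; w01] and [mR_A; mR_B] = S·[w10; w11]:
  w00 = -1/2, w01 = -1, w10 = 1/2, w11 = 1/2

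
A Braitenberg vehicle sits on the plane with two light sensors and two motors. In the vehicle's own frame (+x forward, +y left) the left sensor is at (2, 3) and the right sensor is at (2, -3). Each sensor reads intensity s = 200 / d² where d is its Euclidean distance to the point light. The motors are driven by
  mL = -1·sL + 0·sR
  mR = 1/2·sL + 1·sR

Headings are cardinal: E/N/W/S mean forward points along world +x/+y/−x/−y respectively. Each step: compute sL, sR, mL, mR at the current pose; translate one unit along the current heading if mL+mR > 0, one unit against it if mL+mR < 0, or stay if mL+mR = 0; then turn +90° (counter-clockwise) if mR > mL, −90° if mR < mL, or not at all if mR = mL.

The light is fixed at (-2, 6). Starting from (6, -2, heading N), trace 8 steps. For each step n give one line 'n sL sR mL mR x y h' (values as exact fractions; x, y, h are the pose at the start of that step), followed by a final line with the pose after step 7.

n=0: pose=(6,-2,N); sL=200/61, sR=200/157; mL=-200/61, mR=27900/9577; mL+mR=-3500/9577 → advance -1; mR−mL=59300/9577 → turn +1·90°
n=1: pose=(6,-3,W); sL=10/9, sR=25/9; mL=-10/9, mR=10/3; mL+mR=20/9 → advance +1; mR−mL=40/9 → turn +1·90°
n=2: pose=(5,-3,S); sL=200/221, sR=200/137; mL=-200/221, mR=57900/30277; mL+mR=30500/30277 → advance +1; mR−mL=85300/30277 → turn +1·90°
n=3: pose=(5,-4,E); sL=20/13, sR=4/5; mL=-20/13, mR=102/65; mL+mR=2/65 → advance +1; mR−mL=202/65 → turn +1·90°
n=4: pose=(6,-4,N); sL=200/89, sR=40/37; mL=-200/89, mR=7260/3293; mL+mR=-140/3293 → advance -1; mR−mL=14660/3293 → turn +1·90°
n=5: pose=(6,-5,W); sL=25/29, sR=2; mL=-25/29, mR=141/58; mL+mR=91/58 → advance +1; mR−mL=191/58 → turn +1·90°
n=6: pose=(5,-5,S); sL=200/269, sR=40/37; mL=-200/269, mR=14460/9953; mL+mR=7060/9953 → advance +1; mR−mL=21860/9953 → turn +1·90°
n=7: pose=(5,-6,E); sL=100/81, sR=100/153; mL=-100/81, mR=1750/1377; mL+mR=50/1377 → advance +1; mR−mL=1150/459 → turn +1·90°

0 200/61 200/157 -200/61 27900/9577 6 -2 N
1 10/9 25/9 -10/9 10/3 6 -3 W
2 200/221 200/137 -200/221 57900/30277 5 -3 S
3 20/13 4/5 -20/13 102/65 5 -4 E
4 200/89 40/37 -200/89 7260/3293 6 -4 N
5 25/29 2 -25/29 141/58 6 -5 W
6 200/269 40/37 -200/269 14460/9953 5 -5 S
7 100/81 100/153 -100/81 1750/1377 5 -6 E
final 6 -6 N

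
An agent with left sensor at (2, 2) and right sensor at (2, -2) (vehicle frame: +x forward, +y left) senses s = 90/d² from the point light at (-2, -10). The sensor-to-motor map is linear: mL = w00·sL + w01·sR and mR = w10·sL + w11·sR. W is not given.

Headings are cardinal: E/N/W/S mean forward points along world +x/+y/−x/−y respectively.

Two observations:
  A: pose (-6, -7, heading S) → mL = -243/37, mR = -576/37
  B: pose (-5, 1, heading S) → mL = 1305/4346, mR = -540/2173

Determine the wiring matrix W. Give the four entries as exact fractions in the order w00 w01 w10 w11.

-1/2 1 -1 1

obs A: pose=(-6,-7,S) → sL=18, sR=90/37, mL=-243/37, mR=-576/37
obs B: pose=(-5,1,S) → sL=45/41, sR=45/53, mL=1305/4346, mR=-540/2173
sensor matrix S = [[18, 90/37], [45/41, 45/53]]; det S = 1014120/80401
solve [mL_A; mL_B] = S·[w00; w01] and [mR_A; mR_B] = S·[w10; w11]:
  w00 = -1/2, w01 = 1, w10 = -1, w11 = 1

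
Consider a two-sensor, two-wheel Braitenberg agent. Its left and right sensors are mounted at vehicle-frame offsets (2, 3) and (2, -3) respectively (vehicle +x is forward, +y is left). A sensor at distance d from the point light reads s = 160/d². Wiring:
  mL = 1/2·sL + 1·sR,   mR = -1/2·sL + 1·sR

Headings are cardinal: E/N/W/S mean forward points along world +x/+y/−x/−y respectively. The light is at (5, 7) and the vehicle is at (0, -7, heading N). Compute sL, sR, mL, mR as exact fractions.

left sensor world pos  = (-3, -5); dL² = 208
right sensor world pos = (3, -5); dR² = 148
sL = 160/208 = 10/13
sR = 160/148 = 40/37
mL = 1/2·sL + 1·sR = 705/481
mR = -1/2·sL + 1·sR = 335/481

10/13 40/37 705/481 335/481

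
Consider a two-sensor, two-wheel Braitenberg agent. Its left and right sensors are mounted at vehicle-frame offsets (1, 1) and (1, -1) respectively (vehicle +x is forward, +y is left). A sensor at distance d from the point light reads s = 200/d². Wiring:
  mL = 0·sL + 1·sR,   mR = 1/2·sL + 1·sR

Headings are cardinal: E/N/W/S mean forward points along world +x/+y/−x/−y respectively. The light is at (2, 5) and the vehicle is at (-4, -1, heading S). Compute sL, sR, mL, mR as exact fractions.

left sensor world pos  = (-3, -2); dL² = 74
right sensor world pos = (-5, -2); dR² = 98
sL = 200/74 = 100/37
sR = 200/98 = 100/49
mL = 0·sL + 1·sR = 100/49
mR = 1/2·sL + 1·sR = 6150/1813

100/37 100/49 100/49 6150/1813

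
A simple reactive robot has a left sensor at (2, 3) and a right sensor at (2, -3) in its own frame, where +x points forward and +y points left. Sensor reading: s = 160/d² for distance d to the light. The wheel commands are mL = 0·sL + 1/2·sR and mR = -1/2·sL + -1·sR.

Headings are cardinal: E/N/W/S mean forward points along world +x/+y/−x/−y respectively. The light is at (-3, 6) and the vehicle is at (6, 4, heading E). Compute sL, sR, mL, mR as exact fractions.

left sensor world pos  = (8, 7); dL² = 122
right sensor world pos = (8, 1); dR² = 146
sL = 160/122 = 80/61
sR = 160/146 = 80/73
mL = 0·sL + 1/2·sR = 40/73
mR = -1/2·sL + -1·sR = -7800/4453

80/61 80/73 40/73 -7800/4453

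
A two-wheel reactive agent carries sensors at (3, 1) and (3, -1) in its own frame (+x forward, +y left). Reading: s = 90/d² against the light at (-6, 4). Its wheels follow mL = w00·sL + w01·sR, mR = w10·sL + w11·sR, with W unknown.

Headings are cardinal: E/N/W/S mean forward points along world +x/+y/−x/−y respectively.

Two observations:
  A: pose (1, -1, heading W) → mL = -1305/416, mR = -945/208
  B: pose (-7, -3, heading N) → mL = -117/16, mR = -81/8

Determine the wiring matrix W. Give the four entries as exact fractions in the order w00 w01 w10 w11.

obs A: pose=(1,-1,W) → sL=45/26, sR=45/16, mL=-1305/416, mR=-945/208
obs B: pose=(-7,-3,N) → sL=9/2, sR=45/8, mL=-117/16, mR=-81/8
sensor matrix S = [[45/26, 45/16], [9/2, 45/8]]; det S = -1215/416
solve [mL_A; mL_B] = S·[w00; w01] and [mR_A; mR_B] = S·[w10; w11]:
  w00 = -1, w01 = -1/2, w10 = -1, w11 = -1

-1 -1/2 -1 -1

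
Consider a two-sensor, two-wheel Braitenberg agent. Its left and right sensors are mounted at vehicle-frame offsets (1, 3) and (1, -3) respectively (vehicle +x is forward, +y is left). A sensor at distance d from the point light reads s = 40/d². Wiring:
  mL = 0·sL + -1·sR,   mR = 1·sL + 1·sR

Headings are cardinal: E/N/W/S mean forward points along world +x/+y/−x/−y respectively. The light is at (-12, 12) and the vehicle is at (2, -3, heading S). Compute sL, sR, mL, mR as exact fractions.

8/109 40/377 -40/377 7376/41093

left sensor world pos  = (5, -4); dL² = 545
right sensor world pos = (-1, -4); dR² = 377
sL = 40/545 = 8/109
sR = 40/377 = 40/377
mL = 0·sL + -1·sR = -40/377
mR = 1·sL + 1·sR = 7376/41093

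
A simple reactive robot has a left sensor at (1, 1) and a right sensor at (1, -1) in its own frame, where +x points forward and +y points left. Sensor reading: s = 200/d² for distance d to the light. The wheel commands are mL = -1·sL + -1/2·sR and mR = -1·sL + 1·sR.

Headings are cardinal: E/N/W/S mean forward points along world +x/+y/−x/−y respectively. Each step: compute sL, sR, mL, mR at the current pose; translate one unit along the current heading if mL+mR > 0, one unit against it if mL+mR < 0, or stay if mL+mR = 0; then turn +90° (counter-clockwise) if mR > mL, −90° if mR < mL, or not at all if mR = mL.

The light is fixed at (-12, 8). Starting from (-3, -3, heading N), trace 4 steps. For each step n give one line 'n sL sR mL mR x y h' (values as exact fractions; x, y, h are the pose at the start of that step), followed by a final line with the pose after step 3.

0 50/41 1 -141/82 -9/41 -3 -3 N
1 200/233 40/37 -12060/8621 1920/8621 -3 -4 W
2 20/29 4/5 -158/145 16/145 -2 -4 S
3 200/221 40/53 -15020/11713 -1760/11713 -2 -3 E
final -3 -3 N

n=0: pose=(-3,-3,N); sL=50/41, sR=1; mL=-141/82, mR=-9/41; mL+mR=-159/82 → advance -1; mR−mL=3/2 → turn +1·90°
n=1: pose=(-3,-4,W); sL=200/233, sR=40/37; mL=-12060/8621, mR=1920/8621; mL+mR=-10140/8621 → advance -1; mR−mL=60/37 → turn +1·90°
n=2: pose=(-2,-4,S); sL=20/29, sR=4/5; mL=-158/145, mR=16/145; mL+mR=-142/145 → advance -1; mR−mL=6/5 → turn +1·90°
n=3: pose=(-2,-3,E); sL=200/221, sR=40/53; mL=-15020/11713, mR=-1760/11713; mL+mR=-16780/11713 → advance -1; mR−mL=60/53 → turn +1·90°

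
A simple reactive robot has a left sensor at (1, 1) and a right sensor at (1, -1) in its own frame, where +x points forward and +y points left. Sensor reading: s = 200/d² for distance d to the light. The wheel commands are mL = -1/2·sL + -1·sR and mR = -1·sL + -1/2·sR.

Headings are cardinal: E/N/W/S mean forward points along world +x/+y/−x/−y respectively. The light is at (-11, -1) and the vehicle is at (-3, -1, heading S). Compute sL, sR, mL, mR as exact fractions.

left sensor world pos  = (-2, -2); dL² = 82
right sensor world pos = (-4, -2); dR² = 50
sL = 200/82 = 100/41
sR = 200/50 = 4
mL = -1/2·sL + -1·sR = -214/41
mR = -1·sL + -1/2·sR = -182/41

100/41 4 -214/41 -182/41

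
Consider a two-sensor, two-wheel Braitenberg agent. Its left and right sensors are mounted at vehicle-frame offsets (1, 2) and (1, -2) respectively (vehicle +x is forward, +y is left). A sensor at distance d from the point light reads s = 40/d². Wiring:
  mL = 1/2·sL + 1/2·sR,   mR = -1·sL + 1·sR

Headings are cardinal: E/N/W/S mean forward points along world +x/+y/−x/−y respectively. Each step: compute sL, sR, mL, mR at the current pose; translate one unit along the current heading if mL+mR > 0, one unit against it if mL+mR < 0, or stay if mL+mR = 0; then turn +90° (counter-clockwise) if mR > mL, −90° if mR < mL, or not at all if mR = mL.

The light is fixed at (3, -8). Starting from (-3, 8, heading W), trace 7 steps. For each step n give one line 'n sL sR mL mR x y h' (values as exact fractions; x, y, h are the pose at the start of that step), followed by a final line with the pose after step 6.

0 8/49 40/373 2472/18277 -1024/18277 -3 8 W
1 4/37 20/157 684/5809 112/5809 -4 8 N
2 40/397 40/261 13160/103617 5440/103617 -4 9 E
3 5/34 1/8 37/272 -3/136 -3 9 S
4 8/49 40/373 2472/18277 -1024/18277 -3 8 W
5 4/37 20/157 684/5809 112/5809 -4 8 N
6 40/397 40/261 13160/103617 5440/103617 -4 9 E
final -3 9 S

n=0: pose=(-3,8,W); sL=8/49, sR=40/373; mL=2472/18277, mR=-1024/18277; mL+mR=1448/18277 → advance +1; mR−mL=-3496/18277 → turn -1·90°
n=1: pose=(-4,8,N); sL=4/37, sR=20/157; mL=684/5809, mR=112/5809; mL+mR=796/5809 → advance +1; mR−mL=-572/5809 → turn -1·90°
n=2: pose=(-4,9,E); sL=40/397, sR=40/261; mL=13160/103617, mR=5440/103617; mL+mR=6200/34539 → advance +1; mR−mL=-7720/103617 → turn -1·90°
n=3: pose=(-3,9,S); sL=5/34, sR=1/8; mL=37/272, mR=-3/136; mL+mR=31/272 → advance +1; mR−mL=-43/272 → turn -1·90°
n=4: pose=(-3,8,W); sL=8/49, sR=40/373; mL=2472/18277, mR=-1024/18277; mL+mR=1448/18277 → advance +1; mR−mL=-3496/18277 → turn -1·90°
n=5: pose=(-4,8,N); sL=4/37, sR=20/157; mL=684/5809, mR=112/5809; mL+mR=796/5809 → advance +1; mR−mL=-572/5809 → turn -1·90°
n=6: pose=(-4,9,E); sL=40/397, sR=40/261; mL=13160/103617, mR=5440/103617; mL+mR=6200/34539 → advance +1; mR−mL=-7720/103617 → turn -1·90°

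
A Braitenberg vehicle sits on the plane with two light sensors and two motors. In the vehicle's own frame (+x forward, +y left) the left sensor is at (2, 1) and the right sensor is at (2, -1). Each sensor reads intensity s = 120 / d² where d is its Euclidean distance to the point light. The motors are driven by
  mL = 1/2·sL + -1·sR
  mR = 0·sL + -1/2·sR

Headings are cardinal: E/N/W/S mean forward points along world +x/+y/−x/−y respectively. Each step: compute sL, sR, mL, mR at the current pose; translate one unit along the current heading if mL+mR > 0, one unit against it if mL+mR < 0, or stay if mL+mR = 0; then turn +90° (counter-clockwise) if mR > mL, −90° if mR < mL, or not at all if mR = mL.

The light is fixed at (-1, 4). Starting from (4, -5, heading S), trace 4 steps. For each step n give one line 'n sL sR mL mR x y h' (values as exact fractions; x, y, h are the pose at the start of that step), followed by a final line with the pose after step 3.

n=0: pose=(4,-5,S); sL=120/157, sR=120/137; mL=-10620/21509, mR=-60/137; mL+mR=-20040/21509 → advance -1; mR−mL=1200/21509 → turn +1·90°
n=1: pose=(4,-4,E); sL=60/49, sR=12/13; mL=-198/637, mR=-6/13; mL+mR=-492/637 → advance -1; mR−mL=-96/637 → turn -1·90°
n=2: pose=(3,-4,S); sL=24/25, sR=120/109; mL=-1692/2725, mR=-60/109; mL+mR=-3192/2725 → advance -1; mR−mL=192/2725 → turn +1·90°
n=3: pose=(3,-3,E); sL=5/3, sR=6/5; mL=-11/30, mR=-3/5; mL+mR=-29/30 → advance -1; mR−mL=-7/30 → turn -1·90°

0 120/157 120/137 -10620/21509 -60/137 4 -5 S
1 60/49 12/13 -198/637 -6/13 4 -4 E
2 24/25 120/109 -1692/2725 -60/109 3 -4 S
3 5/3 6/5 -11/30 -3/5 3 -3 E
final 2 -3 S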